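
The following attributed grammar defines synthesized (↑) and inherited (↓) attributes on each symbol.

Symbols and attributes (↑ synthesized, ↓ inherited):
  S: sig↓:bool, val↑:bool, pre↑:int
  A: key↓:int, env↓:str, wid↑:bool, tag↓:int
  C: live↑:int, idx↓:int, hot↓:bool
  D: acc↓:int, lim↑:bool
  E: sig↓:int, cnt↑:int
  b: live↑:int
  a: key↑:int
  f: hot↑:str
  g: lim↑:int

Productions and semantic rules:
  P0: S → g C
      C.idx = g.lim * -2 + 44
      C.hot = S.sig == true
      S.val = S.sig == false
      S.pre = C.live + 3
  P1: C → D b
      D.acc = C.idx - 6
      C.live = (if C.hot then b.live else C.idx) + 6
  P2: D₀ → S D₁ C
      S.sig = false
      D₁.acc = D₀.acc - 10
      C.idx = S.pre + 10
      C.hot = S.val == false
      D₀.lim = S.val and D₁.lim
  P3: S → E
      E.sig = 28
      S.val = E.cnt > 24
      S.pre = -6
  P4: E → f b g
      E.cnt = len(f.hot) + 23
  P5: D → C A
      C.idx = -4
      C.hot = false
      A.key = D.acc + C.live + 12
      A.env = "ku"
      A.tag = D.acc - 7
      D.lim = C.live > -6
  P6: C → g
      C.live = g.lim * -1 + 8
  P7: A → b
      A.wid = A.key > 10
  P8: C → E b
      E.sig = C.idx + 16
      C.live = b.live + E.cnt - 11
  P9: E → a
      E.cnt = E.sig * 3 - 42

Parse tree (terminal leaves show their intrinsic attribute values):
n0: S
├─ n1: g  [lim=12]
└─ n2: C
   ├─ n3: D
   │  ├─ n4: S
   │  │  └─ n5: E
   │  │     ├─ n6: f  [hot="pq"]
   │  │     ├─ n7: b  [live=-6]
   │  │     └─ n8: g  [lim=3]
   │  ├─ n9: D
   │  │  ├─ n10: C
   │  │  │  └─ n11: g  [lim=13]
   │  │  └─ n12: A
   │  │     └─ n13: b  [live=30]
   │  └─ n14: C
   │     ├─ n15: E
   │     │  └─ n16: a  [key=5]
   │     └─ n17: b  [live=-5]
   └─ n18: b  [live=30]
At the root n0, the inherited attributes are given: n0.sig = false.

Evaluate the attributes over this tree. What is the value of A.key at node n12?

11

1. n0.sig = false  [given at root]
2. n1.lim = 12  [terminal]
3. n2.idx = 20  [g.lim * -2 + 44]
4. n2.hot = false  [S.sig == true]
5. n3.acc = 14  [C.idx - 6]
6. n4.sig = false  [false]
7. n5.sig = 28  [28]
8. n6.hot = "pq"  [terminal]
9. n7.live = -6  [terminal]
10. n8.lim = 3  [terminal]
11. n5.cnt = 25  [len(f.hot) + 23]
12. n4.val = true  [E.cnt > 24]
13. n4.pre = -6  [-6]
14. n9.acc = 4  [D₀.acc - 10]
15. n10.idx = -4  [-4]
16. n10.hot = false  [false]
17. n11.lim = 13  [terminal]
18. n10.live = -5  [g.lim * -1 + 8]
19. n12.key = 11  [D.acc + C.live + 12]
20. n12.env = "ku"  ["ku"]
21. n12.tag = -3  [D.acc - 7]
22. n13.live = 30  [terminal]
23. n12.wid = true  [A.key > 10]
24. n9.lim = true  [C.live > -6]
25. n14.idx = 4  [S.pre + 10]
26. n14.hot = false  [S.val == false]
27. n15.sig = 20  [C.idx + 16]
28. n16.key = 5  [terminal]
29. n15.cnt = 18  [E.sig * 3 - 42]
30. n17.live = -5  [terminal]
31. n14.live = 2  [b.live + E.cnt - 11]
32. n3.lim = true  [S.val and D₁.lim]
33. n18.live = 30  [terminal]
34. n2.live = 26  [(if C.hot then b.live else C.idx) + 6]
35. n0.val = true  [S.sig == false]
36. n0.pre = 29  [C.live + 3]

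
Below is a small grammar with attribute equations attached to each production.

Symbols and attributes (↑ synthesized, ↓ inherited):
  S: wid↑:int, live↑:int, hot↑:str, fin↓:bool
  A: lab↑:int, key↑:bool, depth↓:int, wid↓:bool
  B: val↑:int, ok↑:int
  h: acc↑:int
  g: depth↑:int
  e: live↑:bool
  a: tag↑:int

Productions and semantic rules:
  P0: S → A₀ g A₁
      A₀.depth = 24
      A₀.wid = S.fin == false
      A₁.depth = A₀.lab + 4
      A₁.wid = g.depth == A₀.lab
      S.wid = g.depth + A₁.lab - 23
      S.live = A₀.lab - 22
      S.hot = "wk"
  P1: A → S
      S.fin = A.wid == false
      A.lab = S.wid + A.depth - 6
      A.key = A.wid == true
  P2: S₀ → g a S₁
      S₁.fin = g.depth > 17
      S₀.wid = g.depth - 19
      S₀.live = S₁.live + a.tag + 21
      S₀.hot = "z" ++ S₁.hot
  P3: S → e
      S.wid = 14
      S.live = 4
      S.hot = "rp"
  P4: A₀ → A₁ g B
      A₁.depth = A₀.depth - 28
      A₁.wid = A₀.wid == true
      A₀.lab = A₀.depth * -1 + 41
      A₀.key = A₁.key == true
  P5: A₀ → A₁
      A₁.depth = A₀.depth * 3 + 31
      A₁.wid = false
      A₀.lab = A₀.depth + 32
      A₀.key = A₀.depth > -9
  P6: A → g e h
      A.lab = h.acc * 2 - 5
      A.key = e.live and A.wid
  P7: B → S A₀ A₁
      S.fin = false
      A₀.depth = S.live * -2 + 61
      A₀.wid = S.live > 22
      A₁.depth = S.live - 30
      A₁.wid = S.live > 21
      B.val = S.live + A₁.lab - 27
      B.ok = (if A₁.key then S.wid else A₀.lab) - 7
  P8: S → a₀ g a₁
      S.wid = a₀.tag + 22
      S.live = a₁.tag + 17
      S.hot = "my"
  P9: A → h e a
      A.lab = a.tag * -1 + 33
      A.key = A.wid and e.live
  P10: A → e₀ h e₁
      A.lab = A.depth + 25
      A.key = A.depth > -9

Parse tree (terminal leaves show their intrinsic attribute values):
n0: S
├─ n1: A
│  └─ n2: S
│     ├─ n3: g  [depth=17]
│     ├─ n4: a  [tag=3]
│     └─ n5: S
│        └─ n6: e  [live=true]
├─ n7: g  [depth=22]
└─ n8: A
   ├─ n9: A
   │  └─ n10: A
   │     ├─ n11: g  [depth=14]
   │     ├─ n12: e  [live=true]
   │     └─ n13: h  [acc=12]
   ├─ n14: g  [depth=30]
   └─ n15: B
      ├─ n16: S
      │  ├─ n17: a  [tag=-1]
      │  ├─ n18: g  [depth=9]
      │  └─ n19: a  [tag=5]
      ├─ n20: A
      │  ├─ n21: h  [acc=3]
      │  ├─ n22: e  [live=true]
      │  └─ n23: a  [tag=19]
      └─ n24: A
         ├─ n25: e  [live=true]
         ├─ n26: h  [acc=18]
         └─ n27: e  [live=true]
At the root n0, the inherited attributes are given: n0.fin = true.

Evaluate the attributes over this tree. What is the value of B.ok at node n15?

14

1. n0.fin = true  [given at root]
2. n1.depth = 24  [24]
3. n1.wid = false  [S.fin == false]
4. n2.fin = true  [A.wid == false]
5. n3.depth = 17  [terminal]
6. n4.tag = 3  [terminal]
7. n5.fin = false  [g.depth > 17]
8. n6.live = true  [terminal]
9. n5.wid = 14  [14]
10. n5.live = 4  [4]
11. n5.hot = "rp"  ["rp"]
12. n2.wid = -2  [g.depth - 19]
13. n2.live = 28  [S₁.live + a.tag + 21]
14. n2.hot = "zrp"  ["z" ++ S₁.hot]
15. n1.lab = 16  [S.wid + A.depth - 6]
16. n1.key = false  [A.wid == true]
17. n7.depth = 22  [terminal]
18. n8.depth = 20  [A₀.lab + 4]
19. n8.wid = false  [g.depth == A₀.lab]
20. n9.depth = -8  [A₀.depth - 28]
21. n9.wid = false  [A₀.wid == true]
22. n10.depth = 7  [A₀.depth * 3 + 31]
23. n10.wid = false  [false]
24. n11.depth = 14  [terminal]
25. n12.live = true  [terminal]
26. n13.acc = 12  [terminal]
27. n10.lab = 19  [h.acc * 2 - 5]
28. n10.key = false  [e.live and A.wid]
29. n9.lab = 24  [A₀.depth + 32]
30. n9.key = true  [A₀.depth > -9]
31. n14.depth = 30  [terminal]
32. n16.fin = false  [false]
33. n17.tag = -1  [terminal]
34. n18.depth = 9  [terminal]
35. n19.tag = 5  [terminal]
36. n16.wid = 21  [a₀.tag + 22]
37. n16.live = 22  [a₁.tag + 17]
38. n16.hot = "my"  ["my"]
39. n20.depth = 17  [S.live * -2 + 61]
40. n20.wid = false  [S.live > 22]
41. n21.acc = 3  [terminal]
42. n22.live = true  [terminal]
43. n23.tag = 19  [terminal]
44. n20.lab = 14  [a.tag * -1 + 33]
45. n20.key = false  [A.wid and e.live]
46. n24.depth = -8  [S.live - 30]
47. n24.wid = true  [S.live > 21]
48. n25.live = true  [terminal]
49. n26.acc = 18  [terminal]
50. n27.live = true  [terminal]
51. n24.lab = 17  [A.depth + 25]
52. n24.key = true  [A.depth > -9]
53. n15.val = 12  [S.live + A₁.lab - 27]
54. n15.ok = 14  [(if A₁.key then S.wid else A₀.lab) - 7]
55. n8.lab = 21  [A₀.depth * -1 + 41]
56. n8.key = true  [A₁.key == true]
57. n0.wid = 20  [g.depth + A₁.lab - 23]
58. n0.live = -6  [A₀.lab - 22]
59. n0.hot = "wk"  ["wk"]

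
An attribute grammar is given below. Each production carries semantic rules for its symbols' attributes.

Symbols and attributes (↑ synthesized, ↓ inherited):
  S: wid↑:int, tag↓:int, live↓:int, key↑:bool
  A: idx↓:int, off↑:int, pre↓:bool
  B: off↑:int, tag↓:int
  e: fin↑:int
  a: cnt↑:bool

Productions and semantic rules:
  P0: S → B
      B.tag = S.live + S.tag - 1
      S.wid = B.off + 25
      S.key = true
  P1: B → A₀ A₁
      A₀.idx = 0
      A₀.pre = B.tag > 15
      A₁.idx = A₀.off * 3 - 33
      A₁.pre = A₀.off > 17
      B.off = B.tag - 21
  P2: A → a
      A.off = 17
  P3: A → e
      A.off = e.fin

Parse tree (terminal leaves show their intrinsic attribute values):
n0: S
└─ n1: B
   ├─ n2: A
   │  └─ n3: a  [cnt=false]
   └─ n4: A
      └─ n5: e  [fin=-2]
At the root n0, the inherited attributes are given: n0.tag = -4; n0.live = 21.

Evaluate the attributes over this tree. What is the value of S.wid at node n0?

20

1. n0.tag = -4  [given at root]
2. n0.live = 21  [given at root]
3. n1.tag = 16  [S.live + S.tag - 1]
4. n2.idx = 0  [0]
5. n2.pre = true  [B.tag > 15]
6. n3.cnt = false  [terminal]
7. n2.off = 17  [17]
8. n4.idx = 18  [A₀.off * 3 - 33]
9. n4.pre = false  [A₀.off > 17]
10. n5.fin = -2  [terminal]
11. n4.off = -2  [e.fin]
12. n1.off = -5  [B.tag - 21]
13. n0.wid = 20  [B.off + 25]
14. n0.key = true  [true]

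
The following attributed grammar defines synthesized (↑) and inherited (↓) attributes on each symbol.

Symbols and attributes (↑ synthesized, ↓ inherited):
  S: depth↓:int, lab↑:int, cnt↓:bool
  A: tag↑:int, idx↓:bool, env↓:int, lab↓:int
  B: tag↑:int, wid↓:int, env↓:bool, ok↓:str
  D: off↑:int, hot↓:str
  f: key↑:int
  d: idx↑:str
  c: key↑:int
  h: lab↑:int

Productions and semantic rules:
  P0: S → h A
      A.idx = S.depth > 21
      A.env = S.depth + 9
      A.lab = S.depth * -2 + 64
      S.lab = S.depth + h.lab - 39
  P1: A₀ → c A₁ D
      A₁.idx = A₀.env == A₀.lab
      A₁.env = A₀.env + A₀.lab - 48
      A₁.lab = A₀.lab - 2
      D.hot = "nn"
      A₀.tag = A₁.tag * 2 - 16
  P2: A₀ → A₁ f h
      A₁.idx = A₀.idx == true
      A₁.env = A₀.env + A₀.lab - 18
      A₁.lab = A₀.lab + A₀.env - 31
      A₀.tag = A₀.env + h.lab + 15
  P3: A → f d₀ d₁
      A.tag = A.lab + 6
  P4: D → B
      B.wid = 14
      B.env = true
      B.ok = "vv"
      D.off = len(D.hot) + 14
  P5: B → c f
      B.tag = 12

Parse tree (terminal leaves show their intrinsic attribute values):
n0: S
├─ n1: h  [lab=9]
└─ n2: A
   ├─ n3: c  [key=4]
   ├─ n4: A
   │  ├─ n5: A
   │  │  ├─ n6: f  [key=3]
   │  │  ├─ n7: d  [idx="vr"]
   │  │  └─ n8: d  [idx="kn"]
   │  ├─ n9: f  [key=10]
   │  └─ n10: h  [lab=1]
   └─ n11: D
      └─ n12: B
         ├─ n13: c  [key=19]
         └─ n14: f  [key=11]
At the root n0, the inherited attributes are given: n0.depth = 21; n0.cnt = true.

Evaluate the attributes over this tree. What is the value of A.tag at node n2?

24

1. n0.depth = 21  [given at root]
2. n0.cnt = true  [given at root]
3. n1.lab = 9  [terminal]
4. n2.idx = false  [S.depth > 21]
5. n2.env = 30  [S.depth + 9]
6. n2.lab = 22  [S.depth * -2 + 64]
7. n3.key = 4  [terminal]
8. n4.idx = false  [A₀.env == A₀.lab]
9. n4.env = 4  [A₀.env + A₀.lab - 48]
10. n4.lab = 20  [A₀.lab - 2]
11. n5.idx = false  [A₀.idx == true]
12. n5.env = 6  [A₀.env + A₀.lab - 18]
13. n5.lab = -7  [A₀.lab + A₀.env - 31]
14. n6.key = 3  [terminal]
15. n7.idx = "vr"  [terminal]
16. n8.idx = "kn"  [terminal]
17. n5.tag = -1  [A.lab + 6]
18. n9.key = 10  [terminal]
19. n10.lab = 1  [terminal]
20. n4.tag = 20  [A₀.env + h.lab + 15]
21. n11.hot = "nn"  ["nn"]
22. n12.wid = 14  [14]
23. n12.env = true  [true]
24. n12.ok = "vv"  ["vv"]
25. n13.key = 19  [terminal]
26. n14.key = 11  [terminal]
27. n12.tag = 12  [12]
28. n11.off = 16  [len(D.hot) + 14]
29. n2.tag = 24  [A₁.tag * 2 - 16]
30. n0.lab = -9  [S.depth + h.lab - 39]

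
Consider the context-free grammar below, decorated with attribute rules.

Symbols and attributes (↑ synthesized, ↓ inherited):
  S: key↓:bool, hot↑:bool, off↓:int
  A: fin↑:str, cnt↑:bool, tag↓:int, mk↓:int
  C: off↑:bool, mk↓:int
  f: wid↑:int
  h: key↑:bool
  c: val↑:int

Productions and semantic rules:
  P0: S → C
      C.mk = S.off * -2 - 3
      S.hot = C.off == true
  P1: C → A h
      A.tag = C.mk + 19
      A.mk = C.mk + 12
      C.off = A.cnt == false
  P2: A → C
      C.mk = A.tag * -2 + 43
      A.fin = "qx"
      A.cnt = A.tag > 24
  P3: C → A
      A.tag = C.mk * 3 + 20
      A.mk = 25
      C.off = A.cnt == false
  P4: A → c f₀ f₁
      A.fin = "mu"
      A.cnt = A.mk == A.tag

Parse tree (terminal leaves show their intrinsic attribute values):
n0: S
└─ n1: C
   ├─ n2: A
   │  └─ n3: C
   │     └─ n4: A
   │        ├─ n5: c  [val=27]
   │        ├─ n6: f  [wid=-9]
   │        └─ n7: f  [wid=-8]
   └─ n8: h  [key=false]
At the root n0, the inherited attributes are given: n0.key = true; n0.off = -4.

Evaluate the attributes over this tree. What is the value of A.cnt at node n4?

false

1. n0.key = true  [given at root]
2. n0.off = -4  [given at root]
3. n1.mk = 5  [S.off * -2 - 3]
4. n2.tag = 24  [C.mk + 19]
5. n2.mk = 17  [C.mk + 12]
6. n3.mk = -5  [A.tag * -2 + 43]
7. n4.tag = 5  [C.mk * 3 + 20]
8. n4.mk = 25  [25]
9. n5.val = 27  [terminal]
10. n6.wid = -9  [terminal]
11. n7.wid = -8  [terminal]
12. n4.fin = "mu"  ["mu"]
13. n4.cnt = false  [A.mk == A.tag]
14. n3.off = true  [A.cnt == false]
15. n2.fin = "qx"  ["qx"]
16. n2.cnt = false  [A.tag > 24]
17. n8.key = false  [terminal]
18. n1.off = true  [A.cnt == false]
19. n0.hot = true  [C.off == true]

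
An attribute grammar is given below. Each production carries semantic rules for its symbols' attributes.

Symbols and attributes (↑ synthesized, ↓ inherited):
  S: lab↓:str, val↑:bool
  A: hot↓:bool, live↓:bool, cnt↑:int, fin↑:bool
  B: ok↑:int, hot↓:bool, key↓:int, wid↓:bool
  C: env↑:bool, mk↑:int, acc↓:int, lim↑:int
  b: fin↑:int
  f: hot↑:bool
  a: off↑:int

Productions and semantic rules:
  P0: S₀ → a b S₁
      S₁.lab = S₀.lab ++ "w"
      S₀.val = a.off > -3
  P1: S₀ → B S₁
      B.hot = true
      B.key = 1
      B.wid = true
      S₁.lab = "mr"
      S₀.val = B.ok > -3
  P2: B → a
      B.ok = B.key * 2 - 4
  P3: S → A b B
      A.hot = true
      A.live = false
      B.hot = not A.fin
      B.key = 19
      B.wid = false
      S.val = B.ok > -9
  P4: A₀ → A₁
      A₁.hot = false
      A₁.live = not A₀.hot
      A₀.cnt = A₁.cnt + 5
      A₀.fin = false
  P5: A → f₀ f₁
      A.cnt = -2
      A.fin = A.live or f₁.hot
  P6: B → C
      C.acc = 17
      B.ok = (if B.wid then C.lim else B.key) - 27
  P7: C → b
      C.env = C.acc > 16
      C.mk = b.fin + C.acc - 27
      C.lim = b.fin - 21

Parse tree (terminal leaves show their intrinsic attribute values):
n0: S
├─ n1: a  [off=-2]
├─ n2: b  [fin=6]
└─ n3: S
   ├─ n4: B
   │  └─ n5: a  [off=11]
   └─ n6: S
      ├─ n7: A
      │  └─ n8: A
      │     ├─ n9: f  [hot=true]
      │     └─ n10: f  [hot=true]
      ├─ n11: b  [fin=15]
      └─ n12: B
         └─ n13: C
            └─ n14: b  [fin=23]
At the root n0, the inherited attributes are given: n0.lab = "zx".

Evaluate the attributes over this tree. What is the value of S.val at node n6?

true

1. n0.lab = "zx"  [given at root]
2. n1.off = -2  [terminal]
3. n2.fin = 6  [terminal]
4. n3.lab = "zxw"  [S₀.lab ++ "w"]
5. n4.hot = true  [true]
6. n4.key = 1  [1]
7. n4.wid = true  [true]
8. n5.off = 11  [terminal]
9. n4.ok = -2  [B.key * 2 - 4]
10. n6.lab = "mr"  ["mr"]
11. n7.hot = true  [true]
12. n7.live = false  [false]
13. n8.hot = false  [false]
14. n8.live = false  [not A₀.hot]
15. n9.hot = true  [terminal]
16. n10.hot = true  [terminal]
17. n8.cnt = -2  [-2]
18. n8.fin = true  [A.live or f₁.hot]
19. n7.cnt = 3  [A₁.cnt + 5]
20. n7.fin = false  [false]
21. n11.fin = 15  [terminal]
22. n12.hot = true  [not A.fin]
23. n12.key = 19  [19]
24. n12.wid = false  [false]
25. n13.acc = 17  [17]
26. n14.fin = 23  [terminal]
27. n13.env = true  [C.acc > 16]
28. n13.mk = 13  [b.fin + C.acc - 27]
29. n13.lim = 2  [b.fin - 21]
30. n12.ok = -8  [(if B.wid then C.lim else B.key) - 27]
31. n6.val = true  [B.ok > -9]
32. n3.val = true  [B.ok > -3]
33. n0.val = true  [a.off > -3]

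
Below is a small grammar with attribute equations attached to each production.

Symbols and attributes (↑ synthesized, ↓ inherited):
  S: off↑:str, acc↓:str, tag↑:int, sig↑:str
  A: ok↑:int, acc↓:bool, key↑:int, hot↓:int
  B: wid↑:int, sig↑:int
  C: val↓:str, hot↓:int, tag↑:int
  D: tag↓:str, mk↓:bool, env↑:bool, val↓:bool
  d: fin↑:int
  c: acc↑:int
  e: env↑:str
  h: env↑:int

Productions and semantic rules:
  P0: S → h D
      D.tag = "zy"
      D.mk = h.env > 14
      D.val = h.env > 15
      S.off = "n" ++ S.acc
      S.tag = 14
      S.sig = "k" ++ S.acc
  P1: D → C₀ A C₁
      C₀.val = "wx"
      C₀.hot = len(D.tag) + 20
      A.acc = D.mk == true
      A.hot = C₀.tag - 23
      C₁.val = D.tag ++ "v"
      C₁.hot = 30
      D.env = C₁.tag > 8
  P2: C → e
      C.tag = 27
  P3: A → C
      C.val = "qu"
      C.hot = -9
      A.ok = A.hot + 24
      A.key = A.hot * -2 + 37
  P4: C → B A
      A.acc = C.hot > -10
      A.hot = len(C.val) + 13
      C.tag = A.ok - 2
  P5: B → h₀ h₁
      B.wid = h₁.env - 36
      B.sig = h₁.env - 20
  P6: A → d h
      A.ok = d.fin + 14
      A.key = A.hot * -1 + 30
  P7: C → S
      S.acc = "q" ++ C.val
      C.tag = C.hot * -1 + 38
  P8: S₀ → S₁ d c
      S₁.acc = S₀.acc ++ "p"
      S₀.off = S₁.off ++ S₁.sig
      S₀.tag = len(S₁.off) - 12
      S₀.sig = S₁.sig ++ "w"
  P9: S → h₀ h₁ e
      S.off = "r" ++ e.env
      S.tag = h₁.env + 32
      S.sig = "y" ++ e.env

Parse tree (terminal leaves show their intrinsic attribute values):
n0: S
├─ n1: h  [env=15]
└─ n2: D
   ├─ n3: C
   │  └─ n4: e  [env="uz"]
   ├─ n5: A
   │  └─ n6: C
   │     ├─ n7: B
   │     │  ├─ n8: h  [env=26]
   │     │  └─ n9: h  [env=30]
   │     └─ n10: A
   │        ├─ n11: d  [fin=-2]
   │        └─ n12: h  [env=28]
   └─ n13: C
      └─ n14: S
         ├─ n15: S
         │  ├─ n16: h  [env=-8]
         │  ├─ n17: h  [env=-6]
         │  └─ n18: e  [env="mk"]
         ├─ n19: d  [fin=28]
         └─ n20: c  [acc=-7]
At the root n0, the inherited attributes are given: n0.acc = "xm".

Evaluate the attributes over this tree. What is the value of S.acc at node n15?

"qzyvp"

1. n0.acc = "xm"  [given at root]
2. n1.env = 15  [terminal]
3. n2.tag = "zy"  ["zy"]
4. n2.mk = true  [h.env > 14]
5. n2.val = false  [h.env > 15]
6. n3.val = "wx"  ["wx"]
7. n3.hot = 22  [len(D.tag) + 20]
8. n4.env = "uz"  [terminal]
9. n3.tag = 27  [27]
10. n5.acc = true  [D.mk == true]
11. n5.hot = 4  [C₀.tag - 23]
12. n6.val = "qu"  ["qu"]
13. n6.hot = -9  [-9]
14. n8.env = 26  [terminal]
15. n9.env = 30  [terminal]
16. n7.wid = -6  [h₁.env - 36]
17. n7.sig = 10  [h₁.env - 20]
18. n10.acc = true  [C.hot > -10]
19. n10.hot = 15  [len(C.val) + 13]
20. n11.fin = -2  [terminal]
21. n12.env = 28  [terminal]
22. n10.ok = 12  [d.fin + 14]
23. n10.key = 15  [A.hot * -1 + 30]
24. n6.tag = 10  [A.ok - 2]
25. n5.ok = 28  [A.hot + 24]
26. n5.key = 29  [A.hot * -2 + 37]
27. n13.val = "zyv"  [D.tag ++ "v"]
28. n13.hot = 30  [30]
29. n14.acc = "qzyv"  ["q" ++ C.val]
30. n15.acc = "qzyvp"  [S₀.acc ++ "p"]
31. n16.env = -8  [terminal]
32. n17.env = -6  [terminal]
33. n18.env = "mk"  [terminal]
34. n15.off = "rmk"  ["r" ++ e.env]
35. n15.tag = 26  [h₁.env + 32]
36. n15.sig = "ymk"  ["y" ++ e.env]
37. n19.fin = 28  [terminal]
38. n20.acc = -7  [terminal]
39. n14.off = "rmkymk"  [S₁.off ++ S₁.sig]
40. n14.tag = -9  [len(S₁.off) - 12]
41. n14.sig = "ymkw"  [S₁.sig ++ "w"]
42. n13.tag = 8  [C.hot * -1 + 38]
43. n2.env = false  [C₁.tag > 8]
44. n0.off = "nxm"  ["n" ++ S.acc]
45. n0.tag = 14  [14]
46. n0.sig = "kxm"  ["k" ++ S.acc]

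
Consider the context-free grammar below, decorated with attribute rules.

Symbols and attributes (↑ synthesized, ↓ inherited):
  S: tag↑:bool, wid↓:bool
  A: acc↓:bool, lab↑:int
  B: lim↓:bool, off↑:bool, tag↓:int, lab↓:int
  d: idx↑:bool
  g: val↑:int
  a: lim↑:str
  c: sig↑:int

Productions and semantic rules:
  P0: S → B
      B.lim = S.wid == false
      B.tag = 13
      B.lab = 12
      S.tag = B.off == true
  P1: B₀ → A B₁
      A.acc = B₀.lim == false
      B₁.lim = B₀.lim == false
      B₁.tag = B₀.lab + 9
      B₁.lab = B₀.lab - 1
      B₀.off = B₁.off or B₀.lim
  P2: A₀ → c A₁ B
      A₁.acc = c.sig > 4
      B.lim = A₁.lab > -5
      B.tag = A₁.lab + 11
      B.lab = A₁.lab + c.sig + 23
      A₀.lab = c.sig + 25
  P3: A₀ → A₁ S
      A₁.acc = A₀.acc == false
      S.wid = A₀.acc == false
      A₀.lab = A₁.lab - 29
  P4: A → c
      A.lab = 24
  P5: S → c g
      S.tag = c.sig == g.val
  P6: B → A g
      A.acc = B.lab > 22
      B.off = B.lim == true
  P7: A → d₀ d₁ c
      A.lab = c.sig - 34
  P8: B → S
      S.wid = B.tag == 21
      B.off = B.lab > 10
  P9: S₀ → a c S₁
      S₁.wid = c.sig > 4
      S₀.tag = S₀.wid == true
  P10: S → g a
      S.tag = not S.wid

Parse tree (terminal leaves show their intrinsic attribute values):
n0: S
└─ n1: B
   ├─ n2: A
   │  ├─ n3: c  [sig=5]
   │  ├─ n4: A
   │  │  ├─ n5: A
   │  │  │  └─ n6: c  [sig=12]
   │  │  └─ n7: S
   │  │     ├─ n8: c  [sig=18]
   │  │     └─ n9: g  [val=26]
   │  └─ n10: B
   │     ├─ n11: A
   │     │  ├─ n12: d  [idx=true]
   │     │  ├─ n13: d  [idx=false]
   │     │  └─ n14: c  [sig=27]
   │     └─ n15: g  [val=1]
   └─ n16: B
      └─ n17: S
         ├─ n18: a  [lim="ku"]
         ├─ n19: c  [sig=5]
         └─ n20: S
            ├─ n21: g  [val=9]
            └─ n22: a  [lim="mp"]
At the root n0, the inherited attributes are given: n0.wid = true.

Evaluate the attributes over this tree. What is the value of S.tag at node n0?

1. n0.wid = true  [given at root]
2. n1.lim = false  [S.wid == false]
3. n1.tag = 13  [13]
4. n1.lab = 12  [12]
5. n2.acc = true  [B₀.lim == false]
6. n3.sig = 5  [terminal]
7. n4.acc = true  [c.sig > 4]
8. n5.acc = false  [A₀.acc == false]
9. n6.sig = 12  [terminal]
10. n5.lab = 24  [24]
11. n7.wid = false  [A₀.acc == false]
12. n8.sig = 18  [terminal]
13. n9.val = 26  [terminal]
14. n7.tag = false  [c.sig == g.val]
15. n4.lab = -5  [A₁.lab - 29]
16. n10.lim = false  [A₁.lab > -5]
17. n10.tag = 6  [A₁.lab + 11]
18. n10.lab = 23  [A₁.lab + c.sig + 23]
19. n11.acc = true  [B.lab > 22]
20. n12.idx = true  [terminal]
21. n13.idx = false  [terminal]
22. n14.sig = 27  [terminal]
23. n11.lab = -7  [c.sig - 34]
24. n15.val = 1  [terminal]
25. n10.off = false  [B.lim == true]
26. n2.lab = 30  [c.sig + 25]
27. n16.lim = true  [B₀.lim == false]
28. n16.tag = 21  [B₀.lab + 9]
29. n16.lab = 11  [B₀.lab - 1]
30. n17.wid = true  [B.tag == 21]
31. n18.lim = "ku"  [terminal]
32. n19.sig = 5  [terminal]
33. n20.wid = true  [c.sig > 4]
34. n21.val = 9  [terminal]
35. n22.lim = "mp"  [terminal]
36. n20.tag = false  [not S.wid]
37. n17.tag = true  [S₀.wid == true]
38. n16.off = true  [B.lab > 10]
39. n1.off = true  [B₁.off or B₀.lim]
40. n0.tag = true  [B.off == true]

true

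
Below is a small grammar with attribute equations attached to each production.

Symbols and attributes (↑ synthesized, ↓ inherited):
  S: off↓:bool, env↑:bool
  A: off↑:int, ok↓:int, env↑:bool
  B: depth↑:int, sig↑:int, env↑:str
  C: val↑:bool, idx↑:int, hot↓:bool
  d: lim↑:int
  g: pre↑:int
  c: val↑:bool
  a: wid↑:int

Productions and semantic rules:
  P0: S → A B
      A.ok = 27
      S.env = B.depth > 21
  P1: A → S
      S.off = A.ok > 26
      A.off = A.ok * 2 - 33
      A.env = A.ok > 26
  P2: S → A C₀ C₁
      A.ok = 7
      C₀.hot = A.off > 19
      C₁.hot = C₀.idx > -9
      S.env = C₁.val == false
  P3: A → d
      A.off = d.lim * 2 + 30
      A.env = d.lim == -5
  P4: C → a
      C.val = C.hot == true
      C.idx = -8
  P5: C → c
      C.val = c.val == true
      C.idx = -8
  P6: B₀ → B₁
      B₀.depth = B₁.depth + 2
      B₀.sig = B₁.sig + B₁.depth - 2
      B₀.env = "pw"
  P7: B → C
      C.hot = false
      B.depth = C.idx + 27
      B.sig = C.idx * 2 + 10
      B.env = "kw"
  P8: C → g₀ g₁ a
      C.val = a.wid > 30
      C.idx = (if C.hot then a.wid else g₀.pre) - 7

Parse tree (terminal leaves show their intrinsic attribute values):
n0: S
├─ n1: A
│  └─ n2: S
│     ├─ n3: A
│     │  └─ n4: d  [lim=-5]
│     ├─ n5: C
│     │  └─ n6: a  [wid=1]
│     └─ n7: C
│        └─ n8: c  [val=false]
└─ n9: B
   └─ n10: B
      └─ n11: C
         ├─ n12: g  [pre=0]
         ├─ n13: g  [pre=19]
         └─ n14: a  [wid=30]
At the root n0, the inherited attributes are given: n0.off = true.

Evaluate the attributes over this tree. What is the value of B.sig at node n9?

1. n0.off = true  [given at root]
2. n1.ok = 27  [27]
3. n2.off = true  [A.ok > 26]
4. n3.ok = 7  [7]
5. n4.lim = -5  [terminal]
6. n3.off = 20  [d.lim * 2 + 30]
7. n3.env = true  [d.lim == -5]
8. n5.hot = true  [A.off > 19]
9. n6.wid = 1  [terminal]
10. n5.val = true  [C.hot == true]
11. n5.idx = -8  [-8]
12. n7.hot = true  [C₀.idx > -9]
13. n8.val = false  [terminal]
14. n7.val = false  [c.val == true]
15. n7.idx = -8  [-8]
16. n2.env = true  [C₁.val == false]
17. n1.off = 21  [A.ok * 2 - 33]
18. n1.env = true  [A.ok > 26]
19. n11.hot = false  [false]
20. n12.pre = 0  [terminal]
21. n13.pre = 19  [terminal]
22. n14.wid = 30  [terminal]
23. n11.val = false  [a.wid > 30]
24. n11.idx = -7  [(if C.hot then a.wid else g₀.pre) - 7]
25. n10.depth = 20  [C.idx + 27]
26. n10.sig = -4  [C.idx * 2 + 10]
27. n10.env = "kw"  ["kw"]
28. n9.depth = 22  [B₁.depth + 2]
29. n9.sig = 14  [B₁.sig + B₁.depth - 2]
30. n9.env = "pw"  ["pw"]
31. n0.env = true  [B.depth > 21]

14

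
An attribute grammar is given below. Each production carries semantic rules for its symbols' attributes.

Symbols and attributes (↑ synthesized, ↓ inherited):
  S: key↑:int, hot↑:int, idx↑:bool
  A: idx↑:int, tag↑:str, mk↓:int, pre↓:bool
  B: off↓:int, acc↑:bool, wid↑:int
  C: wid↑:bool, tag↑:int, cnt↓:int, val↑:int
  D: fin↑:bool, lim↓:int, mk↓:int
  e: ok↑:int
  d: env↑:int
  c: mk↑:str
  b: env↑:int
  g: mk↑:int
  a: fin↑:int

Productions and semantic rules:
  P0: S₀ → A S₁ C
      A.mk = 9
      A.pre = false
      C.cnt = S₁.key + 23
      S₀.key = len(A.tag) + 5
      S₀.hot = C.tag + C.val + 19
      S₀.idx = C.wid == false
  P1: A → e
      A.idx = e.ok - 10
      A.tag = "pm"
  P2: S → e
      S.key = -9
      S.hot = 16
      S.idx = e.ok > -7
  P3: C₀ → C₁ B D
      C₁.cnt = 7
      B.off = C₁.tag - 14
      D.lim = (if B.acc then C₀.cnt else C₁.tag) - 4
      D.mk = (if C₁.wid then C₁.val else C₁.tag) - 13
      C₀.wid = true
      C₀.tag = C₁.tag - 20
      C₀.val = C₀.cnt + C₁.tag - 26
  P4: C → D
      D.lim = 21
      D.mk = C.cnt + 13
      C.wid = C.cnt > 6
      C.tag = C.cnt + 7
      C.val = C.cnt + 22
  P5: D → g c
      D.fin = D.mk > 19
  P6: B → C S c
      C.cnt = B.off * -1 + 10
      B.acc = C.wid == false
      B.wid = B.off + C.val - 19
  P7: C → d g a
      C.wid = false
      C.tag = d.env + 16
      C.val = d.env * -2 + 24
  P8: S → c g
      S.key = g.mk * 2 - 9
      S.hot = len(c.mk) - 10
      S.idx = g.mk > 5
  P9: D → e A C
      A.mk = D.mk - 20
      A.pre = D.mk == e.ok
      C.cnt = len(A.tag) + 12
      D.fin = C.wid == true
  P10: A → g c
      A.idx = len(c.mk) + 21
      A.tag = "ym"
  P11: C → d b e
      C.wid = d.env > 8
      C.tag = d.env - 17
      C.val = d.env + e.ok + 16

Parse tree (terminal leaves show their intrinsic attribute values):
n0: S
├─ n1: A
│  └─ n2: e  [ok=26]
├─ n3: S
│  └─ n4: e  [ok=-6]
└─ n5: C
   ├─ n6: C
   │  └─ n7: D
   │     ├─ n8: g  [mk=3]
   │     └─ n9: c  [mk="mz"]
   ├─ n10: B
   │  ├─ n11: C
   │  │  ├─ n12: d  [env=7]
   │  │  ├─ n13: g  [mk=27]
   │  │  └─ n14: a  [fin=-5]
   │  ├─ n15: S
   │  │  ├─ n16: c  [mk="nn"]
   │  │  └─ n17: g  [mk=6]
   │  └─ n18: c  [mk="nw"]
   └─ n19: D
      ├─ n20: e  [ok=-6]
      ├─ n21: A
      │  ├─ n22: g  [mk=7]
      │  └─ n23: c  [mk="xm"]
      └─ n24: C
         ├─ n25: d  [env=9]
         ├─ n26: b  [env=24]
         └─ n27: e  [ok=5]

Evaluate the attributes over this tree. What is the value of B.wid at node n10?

1. n1.mk = 9  [9]
2. n1.pre = false  [false]
3. n2.ok = 26  [terminal]
4. n1.idx = 16  [e.ok - 10]
5. n1.tag = "pm"  ["pm"]
6. n4.ok = -6  [terminal]
7. n3.key = -9  [-9]
8. n3.hot = 16  [16]
9. n3.idx = true  [e.ok > -7]
10. n5.cnt = 14  [S₁.key + 23]
11. n6.cnt = 7  [7]
12. n7.lim = 21  [21]
13. n7.mk = 20  [C.cnt + 13]
14. n8.mk = 3  [terminal]
15. n9.mk = "mz"  [terminal]
16. n7.fin = true  [D.mk > 19]
17. n6.wid = true  [C.cnt > 6]
18. n6.tag = 14  [C.cnt + 7]
19. n6.val = 29  [C.cnt + 22]
20. n10.off = 0  [C₁.tag - 14]
21. n11.cnt = 10  [B.off * -1 + 10]
22. n12.env = 7  [terminal]
23. n13.mk = 27  [terminal]
24. n14.fin = -5  [terminal]
25. n11.wid = false  [false]
26. n11.tag = 23  [d.env + 16]
27. n11.val = 10  [d.env * -2 + 24]
28. n16.mk = "nn"  [terminal]
29. n17.mk = 6  [terminal]
30. n15.key = 3  [g.mk * 2 - 9]
31. n15.hot = -8  [len(c.mk) - 10]
32. n15.idx = true  [g.mk > 5]
33. n18.mk = "nw"  [terminal]
34. n10.acc = true  [C.wid == false]
35. n10.wid = -9  [B.off + C.val - 19]
36. n19.lim = 10  [(if B.acc then C₀.cnt else C₁.tag) - 4]
37. n19.mk = 16  [(if C₁.wid then C₁.val else C₁.tag) - 13]
38. n20.ok = -6  [terminal]
39. n21.mk = -4  [D.mk - 20]
40. n21.pre = false  [D.mk == e.ok]
41. n22.mk = 7  [terminal]
42. n23.mk = "xm"  [terminal]
43. n21.idx = 23  [len(c.mk) + 21]
44. n21.tag = "ym"  ["ym"]
45. n24.cnt = 14  [len(A.tag) + 12]
46. n25.env = 9  [terminal]
47. n26.env = 24  [terminal]
48. n27.ok = 5  [terminal]
49. n24.wid = true  [d.env > 8]
50. n24.tag = -8  [d.env - 17]
51. n24.val = 30  [d.env + e.ok + 16]
52. n19.fin = true  [C.wid == true]
53. n5.wid = true  [true]
54. n5.tag = -6  [C₁.tag - 20]
55. n5.val = 2  [C₀.cnt + C₁.tag - 26]
56. n0.key = 7  [len(A.tag) + 5]
57. n0.hot = 15  [C.tag + C.val + 19]
58. n0.idx = false  [C.wid == false]

-9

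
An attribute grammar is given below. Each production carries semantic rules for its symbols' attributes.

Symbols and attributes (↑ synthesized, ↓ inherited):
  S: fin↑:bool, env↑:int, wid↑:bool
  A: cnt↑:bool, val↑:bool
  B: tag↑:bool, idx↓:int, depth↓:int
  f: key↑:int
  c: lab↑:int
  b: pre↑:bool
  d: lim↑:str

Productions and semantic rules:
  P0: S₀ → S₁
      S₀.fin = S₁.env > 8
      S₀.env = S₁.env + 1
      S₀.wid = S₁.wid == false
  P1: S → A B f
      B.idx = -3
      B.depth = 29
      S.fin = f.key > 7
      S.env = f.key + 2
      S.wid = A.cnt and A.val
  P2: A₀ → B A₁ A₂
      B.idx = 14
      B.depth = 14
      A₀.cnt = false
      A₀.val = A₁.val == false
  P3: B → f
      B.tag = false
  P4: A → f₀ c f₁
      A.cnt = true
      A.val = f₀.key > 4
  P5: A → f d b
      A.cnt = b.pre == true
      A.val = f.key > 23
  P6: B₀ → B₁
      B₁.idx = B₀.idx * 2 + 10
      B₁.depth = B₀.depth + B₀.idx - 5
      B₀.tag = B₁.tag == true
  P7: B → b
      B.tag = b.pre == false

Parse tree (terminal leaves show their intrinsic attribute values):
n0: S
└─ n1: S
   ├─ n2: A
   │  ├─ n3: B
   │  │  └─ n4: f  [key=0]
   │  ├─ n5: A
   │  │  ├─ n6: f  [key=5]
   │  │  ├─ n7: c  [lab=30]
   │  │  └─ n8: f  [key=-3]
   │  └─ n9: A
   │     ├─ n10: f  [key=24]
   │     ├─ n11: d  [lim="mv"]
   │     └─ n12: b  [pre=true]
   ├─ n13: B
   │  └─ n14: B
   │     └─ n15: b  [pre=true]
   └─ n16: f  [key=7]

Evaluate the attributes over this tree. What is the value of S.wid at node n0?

true

1. n3.idx = 14  [14]
2. n3.depth = 14  [14]
3. n4.key = 0  [terminal]
4. n3.tag = false  [false]
5. n6.key = 5  [terminal]
6. n7.lab = 30  [terminal]
7. n8.key = -3  [terminal]
8. n5.cnt = true  [true]
9. n5.val = true  [f₀.key > 4]
10. n10.key = 24  [terminal]
11. n11.lim = "mv"  [terminal]
12. n12.pre = true  [terminal]
13. n9.cnt = true  [b.pre == true]
14. n9.val = true  [f.key > 23]
15. n2.cnt = false  [false]
16. n2.val = false  [A₁.val == false]
17. n13.idx = -3  [-3]
18. n13.depth = 29  [29]
19. n14.idx = 4  [B₀.idx * 2 + 10]
20. n14.depth = 21  [B₀.depth + B₀.idx - 5]
21. n15.pre = true  [terminal]
22. n14.tag = false  [b.pre == false]
23. n13.tag = false  [B₁.tag == true]
24. n16.key = 7  [terminal]
25. n1.fin = false  [f.key > 7]
26. n1.env = 9  [f.key + 2]
27. n1.wid = false  [A.cnt and A.val]
28. n0.fin = true  [S₁.env > 8]
29. n0.env = 10  [S₁.env + 1]
30. n0.wid = true  [S₁.wid == false]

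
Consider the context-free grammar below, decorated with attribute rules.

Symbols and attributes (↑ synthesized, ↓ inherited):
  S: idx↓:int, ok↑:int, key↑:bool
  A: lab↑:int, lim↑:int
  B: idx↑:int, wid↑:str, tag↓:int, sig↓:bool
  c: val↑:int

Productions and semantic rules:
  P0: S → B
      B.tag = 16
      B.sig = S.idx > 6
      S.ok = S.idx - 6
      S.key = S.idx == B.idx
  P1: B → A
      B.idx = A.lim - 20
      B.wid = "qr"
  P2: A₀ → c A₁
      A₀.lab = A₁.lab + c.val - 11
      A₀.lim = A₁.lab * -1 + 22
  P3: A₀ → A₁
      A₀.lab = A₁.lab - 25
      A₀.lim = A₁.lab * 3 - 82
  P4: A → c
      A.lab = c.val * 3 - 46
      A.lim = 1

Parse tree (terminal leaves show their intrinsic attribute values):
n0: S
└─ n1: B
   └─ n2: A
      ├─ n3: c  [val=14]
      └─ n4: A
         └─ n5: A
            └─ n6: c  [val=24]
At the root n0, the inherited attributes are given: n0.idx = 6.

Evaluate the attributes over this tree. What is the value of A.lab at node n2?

1. n0.idx = 6  [given at root]
2. n1.tag = 16  [16]
3. n1.sig = false  [S.idx > 6]
4. n3.val = 14  [terminal]
5. n6.val = 24  [terminal]
6. n5.lab = 26  [c.val * 3 - 46]
7. n5.lim = 1  [1]
8. n4.lab = 1  [A₁.lab - 25]
9. n4.lim = -4  [A₁.lab * 3 - 82]
10. n2.lab = 4  [A₁.lab + c.val - 11]
11. n2.lim = 21  [A₁.lab * -1 + 22]
12. n1.idx = 1  [A.lim - 20]
13. n1.wid = "qr"  ["qr"]
14. n0.ok = 0  [S.idx - 6]
15. n0.key = false  [S.idx == B.idx]

4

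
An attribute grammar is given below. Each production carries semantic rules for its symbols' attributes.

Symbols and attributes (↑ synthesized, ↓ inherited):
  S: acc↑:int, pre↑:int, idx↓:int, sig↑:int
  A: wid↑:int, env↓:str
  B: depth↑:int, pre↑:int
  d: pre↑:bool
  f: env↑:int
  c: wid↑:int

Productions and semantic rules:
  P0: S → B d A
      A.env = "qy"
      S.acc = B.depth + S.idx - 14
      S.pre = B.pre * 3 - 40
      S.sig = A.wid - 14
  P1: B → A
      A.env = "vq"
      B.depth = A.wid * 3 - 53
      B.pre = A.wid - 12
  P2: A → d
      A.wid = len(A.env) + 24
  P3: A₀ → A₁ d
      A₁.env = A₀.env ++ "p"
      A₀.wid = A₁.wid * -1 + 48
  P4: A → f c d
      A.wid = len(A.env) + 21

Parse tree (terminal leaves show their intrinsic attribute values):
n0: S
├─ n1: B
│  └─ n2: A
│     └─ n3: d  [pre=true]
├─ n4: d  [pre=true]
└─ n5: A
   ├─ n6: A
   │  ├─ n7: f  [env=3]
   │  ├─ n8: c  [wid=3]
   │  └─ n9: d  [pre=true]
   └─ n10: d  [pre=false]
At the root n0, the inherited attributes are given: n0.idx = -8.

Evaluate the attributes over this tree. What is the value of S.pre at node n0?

2

1. n0.idx = -8  [given at root]
2. n2.env = "vq"  ["vq"]
3. n3.pre = true  [terminal]
4. n2.wid = 26  [len(A.env) + 24]
5. n1.depth = 25  [A.wid * 3 - 53]
6. n1.pre = 14  [A.wid - 12]
7. n4.pre = true  [terminal]
8. n5.env = "qy"  ["qy"]
9. n6.env = "qyp"  [A₀.env ++ "p"]
10. n7.env = 3  [terminal]
11. n8.wid = 3  [terminal]
12. n9.pre = true  [terminal]
13. n6.wid = 24  [len(A.env) + 21]
14. n10.pre = false  [terminal]
15. n5.wid = 24  [A₁.wid * -1 + 48]
16. n0.acc = 3  [B.depth + S.idx - 14]
17. n0.pre = 2  [B.pre * 3 - 40]
18. n0.sig = 10  [A.wid - 14]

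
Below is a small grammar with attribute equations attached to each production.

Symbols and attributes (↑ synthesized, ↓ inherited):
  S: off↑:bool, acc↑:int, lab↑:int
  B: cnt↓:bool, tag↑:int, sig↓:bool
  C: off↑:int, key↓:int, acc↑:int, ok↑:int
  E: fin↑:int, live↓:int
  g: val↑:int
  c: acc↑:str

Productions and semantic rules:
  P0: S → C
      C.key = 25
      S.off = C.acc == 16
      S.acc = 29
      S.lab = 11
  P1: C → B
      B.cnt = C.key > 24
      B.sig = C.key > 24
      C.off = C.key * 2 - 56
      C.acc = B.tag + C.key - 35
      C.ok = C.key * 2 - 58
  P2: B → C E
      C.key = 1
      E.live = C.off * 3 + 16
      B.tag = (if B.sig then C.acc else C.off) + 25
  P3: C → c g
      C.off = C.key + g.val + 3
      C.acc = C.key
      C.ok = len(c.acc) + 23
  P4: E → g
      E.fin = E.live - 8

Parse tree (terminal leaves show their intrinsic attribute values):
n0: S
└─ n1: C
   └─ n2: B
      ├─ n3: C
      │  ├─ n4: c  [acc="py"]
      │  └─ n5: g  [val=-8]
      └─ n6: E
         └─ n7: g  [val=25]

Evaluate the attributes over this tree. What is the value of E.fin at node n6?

1. n1.key = 25  [25]
2. n2.cnt = true  [C.key > 24]
3. n2.sig = true  [C.key > 24]
4. n3.key = 1  [1]
5. n4.acc = "py"  [terminal]
6. n5.val = -8  [terminal]
7. n3.off = -4  [C.key + g.val + 3]
8. n3.acc = 1  [C.key]
9. n3.ok = 25  [len(c.acc) + 23]
10. n6.live = 4  [C.off * 3 + 16]
11. n7.val = 25  [terminal]
12. n6.fin = -4  [E.live - 8]
13. n2.tag = 26  [(if B.sig then C.acc else C.off) + 25]
14. n1.off = -6  [C.key * 2 - 56]
15. n1.acc = 16  [B.tag + C.key - 35]
16. n1.ok = -8  [C.key * 2 - 58]
17. n0.off = true  [C.acc == 16]
18. n0.acc = 29  [29]
19. n0.lab = 11  [11]

-4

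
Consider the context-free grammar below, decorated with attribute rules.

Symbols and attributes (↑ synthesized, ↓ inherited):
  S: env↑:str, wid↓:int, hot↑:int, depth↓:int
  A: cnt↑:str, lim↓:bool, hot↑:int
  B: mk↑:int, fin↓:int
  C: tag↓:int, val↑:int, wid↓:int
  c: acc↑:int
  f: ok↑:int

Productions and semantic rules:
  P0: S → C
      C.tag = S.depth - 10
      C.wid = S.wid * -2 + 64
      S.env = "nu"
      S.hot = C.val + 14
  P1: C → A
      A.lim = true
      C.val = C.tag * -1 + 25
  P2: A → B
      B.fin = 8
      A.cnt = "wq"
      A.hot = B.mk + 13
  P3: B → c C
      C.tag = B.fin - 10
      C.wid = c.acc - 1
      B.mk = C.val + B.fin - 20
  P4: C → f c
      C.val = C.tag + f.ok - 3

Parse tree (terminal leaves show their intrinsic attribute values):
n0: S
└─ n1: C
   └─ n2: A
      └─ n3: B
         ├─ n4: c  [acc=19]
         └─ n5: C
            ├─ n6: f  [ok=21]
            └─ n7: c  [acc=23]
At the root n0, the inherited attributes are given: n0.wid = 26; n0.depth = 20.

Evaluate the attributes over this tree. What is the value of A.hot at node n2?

1. n0.wid = 26  [given at root]
2. n0.depth = 20  [given at root]
3. n1.tag = 10  [S.depth - 10]
4. n1.wid = 12  [S.wid * -2 + 64]
5. n2.lim = true  [true]
6. n3.fin = 8  [8]
7. n4.acc = 19  [terminal]
8. n5.tag = -2  [B.fin - 10]
9. n5.wid = 18  [c.acc - 1]
10. n6.ok = 21  [terminal]
11. n7.acc = 23  [terminal]
12. n5.val = 16  [C.tag + f.ok - 3]
13. n3.mk = 4  [C.val + B.fin - 20]
14. n2.cnt = "wq"  ["wq"]
15. n2.hot = 17  [B.mk + 13]
16. n1.val = 15  [C.tag * -1 + 25]
17. n0.env = "nu"  ["nu"]
18. n0.hot = 29  [C.val + 14]

17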